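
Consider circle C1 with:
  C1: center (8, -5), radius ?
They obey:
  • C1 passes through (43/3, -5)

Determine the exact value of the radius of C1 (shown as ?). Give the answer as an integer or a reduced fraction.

1. [C1∋P]  r_C1² − 361/9 = 0  ⇒  r_C1 = 19/3 (r>0 drops 1)

19/3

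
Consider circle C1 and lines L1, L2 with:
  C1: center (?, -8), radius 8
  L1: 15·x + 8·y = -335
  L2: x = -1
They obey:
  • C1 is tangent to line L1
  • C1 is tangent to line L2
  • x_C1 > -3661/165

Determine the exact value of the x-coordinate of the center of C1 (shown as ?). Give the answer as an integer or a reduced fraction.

1. [C1‖L1]  x_C1² + (542/15)x_C1 + 1221/5 = 0  ⇒  x_C1 = -407/15 or -9
2. [C1‖L2]  x_C1² + 2x_C1 − 63 = 0  ⇒  x_C1 = -9 or 7

-9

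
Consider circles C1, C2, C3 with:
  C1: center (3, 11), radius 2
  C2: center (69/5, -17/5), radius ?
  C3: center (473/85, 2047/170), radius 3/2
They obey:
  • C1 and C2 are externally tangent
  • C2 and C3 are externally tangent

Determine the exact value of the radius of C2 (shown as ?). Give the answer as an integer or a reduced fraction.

16

1. [ext C1·C2]  r_C2² + 4r_C2 − 320 = 0  ⇒  r_C2 = 16 (r>0 drops 1)
2. [ext C2·C3]  r_C2² + 3r_C2 − 304 = 0  ⇒  r_C2 = 16 (r>0 drops 1)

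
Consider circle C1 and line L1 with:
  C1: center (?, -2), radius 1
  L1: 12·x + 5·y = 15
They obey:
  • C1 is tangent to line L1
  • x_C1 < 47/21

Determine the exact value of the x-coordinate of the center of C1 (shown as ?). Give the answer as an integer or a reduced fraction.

1

1. [C1‖L1]  x_C1² − (25/6)x_C1 + 19/6 = 0  ⇒  x_C1 = 1 or 19/6
2. given x_C1 < 47/21: keep 1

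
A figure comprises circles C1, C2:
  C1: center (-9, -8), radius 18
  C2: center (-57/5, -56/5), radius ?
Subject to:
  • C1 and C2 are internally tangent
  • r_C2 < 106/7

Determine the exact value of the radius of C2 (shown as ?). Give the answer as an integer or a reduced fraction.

1. [int C1,C2]  r_C2² − 36r_C2 + 308 = 0  ⇒  r_C2 = 14 or 22
2. given r_C2 < 106/7: keep 14

14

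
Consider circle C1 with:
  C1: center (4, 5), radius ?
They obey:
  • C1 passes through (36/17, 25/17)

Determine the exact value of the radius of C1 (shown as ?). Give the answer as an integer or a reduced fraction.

4

1. [C1∋P]  r_C1² − 16 = 0  ⇒  r_C1 = 4 (r>0 drops 1)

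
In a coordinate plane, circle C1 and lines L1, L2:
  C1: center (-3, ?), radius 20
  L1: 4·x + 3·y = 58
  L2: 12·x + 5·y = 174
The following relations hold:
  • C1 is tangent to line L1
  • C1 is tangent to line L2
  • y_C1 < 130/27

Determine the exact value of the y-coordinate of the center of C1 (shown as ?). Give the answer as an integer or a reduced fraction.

-10

1. [C1‖L1]  y_C1² − (140/3)y_C1 − 1700/3 = 0  ⇒  y_C1 = -10 or 170/3
2. [C1‖L2]  y_C1² − 84y_C1 − 940 = 0  ⇒  y_C1 = -10 or 94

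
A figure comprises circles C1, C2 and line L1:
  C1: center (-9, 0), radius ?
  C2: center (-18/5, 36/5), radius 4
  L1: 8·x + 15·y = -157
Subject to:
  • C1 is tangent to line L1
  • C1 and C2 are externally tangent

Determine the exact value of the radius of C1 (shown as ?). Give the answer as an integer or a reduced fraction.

1. [C1‖L1]  r_C1² − 25 = 0  ⇒  r_C1 = 5 (r>0 drops 1)
2. [ext C1·C2]  r_C1² + 8r_C1 − 65 = 0  ⇒  r_C1 = 5 (r>0 drops 1)

5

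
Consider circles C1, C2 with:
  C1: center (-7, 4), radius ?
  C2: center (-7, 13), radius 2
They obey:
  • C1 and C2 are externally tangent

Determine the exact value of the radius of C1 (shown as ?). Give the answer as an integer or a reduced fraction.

7

1. [ext C1·C2]  r_C1² + 4r_C1 − 77 = 0  ⇒  r_C1 = 7 (r>0 drops 1)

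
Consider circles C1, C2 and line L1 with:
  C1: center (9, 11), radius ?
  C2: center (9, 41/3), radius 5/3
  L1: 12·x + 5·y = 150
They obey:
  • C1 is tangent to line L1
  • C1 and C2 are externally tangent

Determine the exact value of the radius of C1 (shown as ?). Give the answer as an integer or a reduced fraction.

1. [C1‖L1]  r_C1² − 1 = 0  ⇒  r_C1 = 1 (r>0 drops 1)
2. [ext C1·C2]  r_C1² + (10/3)r_C1 − 13/3 = 0  ⇒  r_C1 = 1 (r>0 drops 1)

1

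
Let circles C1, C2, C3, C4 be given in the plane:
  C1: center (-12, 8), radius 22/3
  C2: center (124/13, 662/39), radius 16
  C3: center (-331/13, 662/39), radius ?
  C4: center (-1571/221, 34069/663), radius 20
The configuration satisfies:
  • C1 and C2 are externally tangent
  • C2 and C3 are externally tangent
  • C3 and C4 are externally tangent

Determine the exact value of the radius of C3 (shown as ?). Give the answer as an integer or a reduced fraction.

19

1. [ext C2·C3]  r_C3² + 32r_C3 − 969 = 0  ⇒  r_C3 = 19 (r>0 drops 1)
2. [ext C3·C4]  r_C3² + 40r_C3 − 1121 = 0  ⇒  r_C3 = 19 (r>0 drops 1)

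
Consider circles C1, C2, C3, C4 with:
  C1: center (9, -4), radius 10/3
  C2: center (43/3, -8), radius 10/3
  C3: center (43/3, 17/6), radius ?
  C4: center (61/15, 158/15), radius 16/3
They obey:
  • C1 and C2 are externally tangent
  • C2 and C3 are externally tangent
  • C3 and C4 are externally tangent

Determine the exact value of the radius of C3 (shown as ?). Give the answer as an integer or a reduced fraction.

1. [ext C2·C3]  r_C3² + (20/3)r_C3 − 425/4 = 0  ⇒  r_C3 = 15/2 (r>0 drops 1)
2. [ext C3·C4]  r_C3² + (32/3)r_C3 − 545/4 = 0  ⇒  r_C3 = 15/2 (r>0 drops 1)

15/2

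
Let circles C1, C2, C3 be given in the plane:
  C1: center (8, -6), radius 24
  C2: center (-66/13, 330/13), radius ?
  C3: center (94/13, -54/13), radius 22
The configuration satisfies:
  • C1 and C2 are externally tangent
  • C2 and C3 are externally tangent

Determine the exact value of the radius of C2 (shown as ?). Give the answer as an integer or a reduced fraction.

10

1. [ext C1·C2]  r_C2² + 48r_C2 − 580 = 0  ⇒  r_C2 = 10 (r>0 drops 1)
2. [ext C2·C3]  r_C2² + 44r_C2 − 540 = 0  ⇒  r_C2 = 10 (r>0 drops 1)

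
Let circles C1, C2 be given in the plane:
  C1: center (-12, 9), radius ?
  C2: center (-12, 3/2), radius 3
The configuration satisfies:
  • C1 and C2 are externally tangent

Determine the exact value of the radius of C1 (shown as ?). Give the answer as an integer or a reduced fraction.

9/2

1. [ext C1·C2]  r_C1² + 6r_C1 − 189/4 = 0  ⇒  r_C1 = 9/2 (r>0 drops 1)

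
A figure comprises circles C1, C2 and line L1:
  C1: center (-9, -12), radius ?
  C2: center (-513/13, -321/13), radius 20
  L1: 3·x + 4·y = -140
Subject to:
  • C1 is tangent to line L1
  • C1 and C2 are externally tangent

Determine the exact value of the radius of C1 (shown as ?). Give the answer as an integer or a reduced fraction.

13

1. [C1‖L1]  r_C1² − 169 = 0  ⇒  r_C1 = 13 (r>0 drops 1)
2. [ext C1·C2]  r_C1² + 40r_C1 − 689 = 0  ⇒  r_C1 = 13 (r>0 drops 1)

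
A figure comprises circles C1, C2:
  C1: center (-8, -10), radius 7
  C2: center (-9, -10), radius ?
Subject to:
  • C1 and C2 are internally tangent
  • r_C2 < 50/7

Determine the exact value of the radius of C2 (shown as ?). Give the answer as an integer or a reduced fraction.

6

1. [int C1,C2]  r_C2² − 14r_C2 + 48 = 0  ⇒  r_C2 = 6 or 8
2. given r_C2 < 50/7: keep 6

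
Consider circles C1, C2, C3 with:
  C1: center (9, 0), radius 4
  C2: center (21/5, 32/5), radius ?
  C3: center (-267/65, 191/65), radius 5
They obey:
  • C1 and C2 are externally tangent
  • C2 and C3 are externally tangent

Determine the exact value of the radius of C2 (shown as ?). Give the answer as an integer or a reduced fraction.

1. [ext C1·C2]  r_C2² + 8r_C2 − 48 = 0  ⇒  r_C2 = 4 (r>0 drops 1)
2. [ext C2·C3]  r_C2² + 10r_C2 − 56 = 0  ⇒  r_C2 = 4 (r>0 drops 1)

4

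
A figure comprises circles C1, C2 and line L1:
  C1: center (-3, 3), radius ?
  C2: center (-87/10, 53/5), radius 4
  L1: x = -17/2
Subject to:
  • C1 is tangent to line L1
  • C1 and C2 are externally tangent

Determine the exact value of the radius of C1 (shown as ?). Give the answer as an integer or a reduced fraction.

1. [C1‖L1]  r_C1² − 121/4 = 0  ⇒  r_C1 = 11/2 (r>0 drops 1)
2. [ext C1·C2]  r_C1² + 8r_C1 − 297/4 = 0  ⇒  r_C1 = 11/2 (r>0 drops 1)

11/2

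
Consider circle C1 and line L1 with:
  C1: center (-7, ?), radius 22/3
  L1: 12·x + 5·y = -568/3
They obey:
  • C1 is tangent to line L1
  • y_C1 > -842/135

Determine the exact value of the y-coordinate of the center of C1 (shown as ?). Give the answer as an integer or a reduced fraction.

1. [C1‖L1]  y_C1² + (632/15)y_C1 + 1204/15 = 0  ⇒  y_C1 = -602/15 or -2
2. given y_C1 > -842/135: keep -2

-2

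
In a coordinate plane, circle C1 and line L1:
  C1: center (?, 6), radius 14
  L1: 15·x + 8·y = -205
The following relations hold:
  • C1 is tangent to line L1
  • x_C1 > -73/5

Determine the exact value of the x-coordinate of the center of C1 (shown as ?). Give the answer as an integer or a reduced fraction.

-1

1. [C1‖L1]  x_C1² + (506/15)x_C1 + 491/15 = 0  ⇒  x_C1 = -491/15 or -1
2. given x_C1 > -73/5: keep -1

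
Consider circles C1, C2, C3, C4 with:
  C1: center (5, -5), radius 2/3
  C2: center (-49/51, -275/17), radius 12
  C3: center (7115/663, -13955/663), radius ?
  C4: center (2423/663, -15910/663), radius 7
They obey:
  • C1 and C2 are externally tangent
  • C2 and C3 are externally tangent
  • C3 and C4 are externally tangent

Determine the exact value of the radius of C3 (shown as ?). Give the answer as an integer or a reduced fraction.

1. [ext C2·C3]  r_C3² + 24r_C3 − 148/9 = 0  ⇒  r_C3 = 2/3 (r>0 drops 1)
2. [ext C3·C4]  r_C3² + 14r_C3 − 88/9 = 0  ⇒  r_C3 = 2/3 (r>0 drops 1)

2/3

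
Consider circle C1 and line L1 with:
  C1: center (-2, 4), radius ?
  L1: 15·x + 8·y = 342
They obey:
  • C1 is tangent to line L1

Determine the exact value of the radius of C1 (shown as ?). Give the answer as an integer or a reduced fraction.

1. [C1‖L1]  r_C1² − 400 = 0  ⇒  r_C1 = 20 (r>0 drops 1)

20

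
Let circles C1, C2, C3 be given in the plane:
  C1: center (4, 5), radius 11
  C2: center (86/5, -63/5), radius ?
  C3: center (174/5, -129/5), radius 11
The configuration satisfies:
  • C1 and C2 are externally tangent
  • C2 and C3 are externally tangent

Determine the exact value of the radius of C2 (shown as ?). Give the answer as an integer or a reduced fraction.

1. [ext C1·C2]  r_C2² + 22r_C2 − 363 = 0  ⇒  r_C2 = 11 (r>0 drops 1)
2. [ext C2·C3]  r_C2² + 22r_C2 − 363 = 0  ⇒  r_C2 = 11 (r>0 drops 1)

11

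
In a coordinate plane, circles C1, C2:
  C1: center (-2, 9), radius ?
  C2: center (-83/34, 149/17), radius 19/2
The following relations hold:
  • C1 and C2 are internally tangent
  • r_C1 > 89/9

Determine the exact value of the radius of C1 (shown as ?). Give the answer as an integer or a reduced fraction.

10

1. [int C1,C2]  r_C1² − 19r_C1 + 90 = 0  ⇒  r_C1 = 9 or 10
2. given r_C1 > 89/9: keep 10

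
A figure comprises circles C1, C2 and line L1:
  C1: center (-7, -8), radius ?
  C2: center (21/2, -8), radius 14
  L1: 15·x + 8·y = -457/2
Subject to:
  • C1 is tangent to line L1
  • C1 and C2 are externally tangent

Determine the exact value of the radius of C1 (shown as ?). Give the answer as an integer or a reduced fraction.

1. [C1‖L1]  r_C1² − 49/4 = 0  ⇒  r_C1 = 7/2 (r>0 drops 1)
2. [ext C1·C2]  r_C1² + 28r_C1 − 441/4 = 0  ⇒  r_C1 = 7/2 (r>0 drops 1)

7/2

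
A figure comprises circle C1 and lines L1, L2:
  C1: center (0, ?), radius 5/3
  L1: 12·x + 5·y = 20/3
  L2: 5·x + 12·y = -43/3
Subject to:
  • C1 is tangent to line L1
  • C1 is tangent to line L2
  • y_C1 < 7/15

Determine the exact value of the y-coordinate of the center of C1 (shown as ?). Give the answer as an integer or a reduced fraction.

1. [C1‖L1]  y_C1² − (8/3)y_C1 − 17 = 0  ⇒  y_C1 = -3 or 17/3
2. [C1‖L2]  y_C1² + (43/18)y_C1 − 11/6 = 0  ⇒  y_C1 = -3 or 11/18

-3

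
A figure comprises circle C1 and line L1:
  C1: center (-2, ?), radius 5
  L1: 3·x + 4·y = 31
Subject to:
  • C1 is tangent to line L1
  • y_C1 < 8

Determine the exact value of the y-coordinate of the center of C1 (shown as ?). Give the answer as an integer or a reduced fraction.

3

1. [C1‖L1]  y_C1² − (37/2)y_C1 + 93/2 = 0  ⇒  y_C1 = 3 or 31/2
2. given y_C1 < 8: keep 3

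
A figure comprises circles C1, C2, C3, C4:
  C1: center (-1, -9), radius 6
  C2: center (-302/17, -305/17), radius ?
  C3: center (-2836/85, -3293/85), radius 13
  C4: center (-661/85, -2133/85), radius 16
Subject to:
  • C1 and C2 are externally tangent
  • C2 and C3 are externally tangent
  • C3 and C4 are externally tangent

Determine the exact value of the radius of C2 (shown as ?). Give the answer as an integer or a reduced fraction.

1. [ext C1·C2]  r_C2² + 12r_C2 − 325 = 0  ⇒  r_C2 = 13 (r>0 drops 1)
2. [ext C2·C3]  r_C2² + 26r_C2 − 507 = 0  ⇒  r_C2 = 13 (r>0 drops 1)

13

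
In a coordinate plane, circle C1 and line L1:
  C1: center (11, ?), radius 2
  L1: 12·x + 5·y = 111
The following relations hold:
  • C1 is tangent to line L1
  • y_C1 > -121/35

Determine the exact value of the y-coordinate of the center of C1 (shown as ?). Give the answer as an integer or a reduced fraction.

1. [C1‖L1]  y_C1² + (42/5)y_C1 − 47/5 = 0  ⇒  y_C1 = -47/5 or 1
2. given y_C1 > -121/35: keep 1

1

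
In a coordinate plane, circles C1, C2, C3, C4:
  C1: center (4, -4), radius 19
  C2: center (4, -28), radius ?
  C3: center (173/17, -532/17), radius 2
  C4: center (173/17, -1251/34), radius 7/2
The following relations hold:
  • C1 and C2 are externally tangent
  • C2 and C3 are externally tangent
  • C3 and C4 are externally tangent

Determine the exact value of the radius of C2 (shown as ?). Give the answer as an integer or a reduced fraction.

5

1. [ext C1·C2]  r_C2² + 38r_C2 − 215 = 0  ⇒  r_C2 = 5 (r>0 drops 1)
2. [ext C2·C3]  r_C2² + 4r_C2 − 45 = 0  ⇒  r_C2 = 5 (r>0 drops 1)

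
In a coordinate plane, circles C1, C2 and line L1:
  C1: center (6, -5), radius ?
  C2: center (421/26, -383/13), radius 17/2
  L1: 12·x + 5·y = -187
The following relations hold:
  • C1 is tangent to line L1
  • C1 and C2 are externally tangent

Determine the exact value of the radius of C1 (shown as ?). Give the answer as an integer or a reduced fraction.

1. [C1‖L1]  r_C1² − 324 = 0  ⇒  r_C1 = 18 (r>0 drops 1)
2. [ext C1·C2]  r_C1² + 17r_C1 − 630 = 0  ⇒  r_C1 = 18 (r>0 drops 1)

18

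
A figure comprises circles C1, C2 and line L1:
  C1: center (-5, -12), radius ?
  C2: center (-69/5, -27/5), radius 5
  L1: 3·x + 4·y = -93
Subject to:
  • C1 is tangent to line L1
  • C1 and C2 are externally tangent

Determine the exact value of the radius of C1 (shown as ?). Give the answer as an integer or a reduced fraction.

6

1. [C1‖L1]  r_C1² − 36 = 0  ⇒  r_C1 = 6 (r>0 drops 1)
2. [ext C1·C2]  r_C1² + 10r_C1 − 96 = 0  ⇒  r_C1 = 6 (r>0 drops 1)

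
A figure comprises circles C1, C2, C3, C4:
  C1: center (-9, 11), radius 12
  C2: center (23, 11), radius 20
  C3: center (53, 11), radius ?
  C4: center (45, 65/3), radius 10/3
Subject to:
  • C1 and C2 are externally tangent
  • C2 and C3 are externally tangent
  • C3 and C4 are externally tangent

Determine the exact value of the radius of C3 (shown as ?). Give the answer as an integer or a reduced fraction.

1. [ext C2·C3]  r_C3² + 40r_C3 − 500 = 0  ⇒  r_C3 = 10 (r>0 drops 1)
2. [ext C3·C4]  r_C3² + (20/3)r_C3 − 500/3 = 0  ⇒  r_C3 = 10 (r>0 drops 1)

10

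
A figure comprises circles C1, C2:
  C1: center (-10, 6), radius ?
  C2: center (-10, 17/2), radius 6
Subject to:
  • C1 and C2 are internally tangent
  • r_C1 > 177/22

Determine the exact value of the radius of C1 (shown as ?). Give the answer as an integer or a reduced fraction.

17/2

1. [int C1,C2]  r_C1² − 12r_C1 + 119/4 = 0  ⇒  r_C1 = 7/2 or 17/2
2. given r_C1 > 177/22: keep 17/2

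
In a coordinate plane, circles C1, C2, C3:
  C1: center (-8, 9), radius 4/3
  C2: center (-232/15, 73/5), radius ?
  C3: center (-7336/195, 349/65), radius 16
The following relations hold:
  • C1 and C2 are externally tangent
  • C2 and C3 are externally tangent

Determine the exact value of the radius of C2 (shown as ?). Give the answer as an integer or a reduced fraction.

1. [ext C1·C2]  r_C2² + (8/3)r_C2 − 256/3 = 0  ⇒  r_C2 = 8 (r>0 drops 1)
2. [ext C2·C3]  r_C2² + 32r_C2 − 320 = 0  ⇒  r_C2 = 8 (r>0 drops 1)

8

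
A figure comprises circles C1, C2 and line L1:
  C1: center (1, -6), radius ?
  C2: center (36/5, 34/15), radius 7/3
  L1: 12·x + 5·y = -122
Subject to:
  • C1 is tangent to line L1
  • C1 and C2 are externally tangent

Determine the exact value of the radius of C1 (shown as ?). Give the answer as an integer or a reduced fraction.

8

1. [C1‖L1]  r_C1² − 64 = 0  ⇒  r_C1 = 8 (r>0 drops 1)
2. [ext C1·C2]  r_C1² + (14/3)r_C1 − 304/3 = 0  ⇒  r_C1 = 8 (r>0 drops 1)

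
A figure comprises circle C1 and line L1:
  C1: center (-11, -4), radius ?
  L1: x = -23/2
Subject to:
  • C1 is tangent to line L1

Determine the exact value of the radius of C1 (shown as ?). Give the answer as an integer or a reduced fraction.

1/2

1. [C1‖L1]  r_C1² − 1/4 = 0  ⇒  r_C1 = 1/2 (r>0 drops 1)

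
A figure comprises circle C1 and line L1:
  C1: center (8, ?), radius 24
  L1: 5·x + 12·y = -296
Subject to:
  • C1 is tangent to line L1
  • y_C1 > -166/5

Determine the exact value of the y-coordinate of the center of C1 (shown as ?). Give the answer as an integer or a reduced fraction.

1. [C1‖L1]  y_C1² + 56y_C1 + 108 = 0  ⇒  y_C1 = -54 or -2
2. given y_C1 > -166/5: keep -2

-2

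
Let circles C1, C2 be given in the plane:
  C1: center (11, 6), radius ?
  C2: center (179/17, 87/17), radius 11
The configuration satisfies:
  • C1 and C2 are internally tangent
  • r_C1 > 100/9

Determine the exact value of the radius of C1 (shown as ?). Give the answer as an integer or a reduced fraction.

1. [int C1,C2]  r_C1² − 22r_C1 + 120 = 0  ⇒  r_C1 = 10 or 12
2. given r_C1 > 100/9: keep 12

12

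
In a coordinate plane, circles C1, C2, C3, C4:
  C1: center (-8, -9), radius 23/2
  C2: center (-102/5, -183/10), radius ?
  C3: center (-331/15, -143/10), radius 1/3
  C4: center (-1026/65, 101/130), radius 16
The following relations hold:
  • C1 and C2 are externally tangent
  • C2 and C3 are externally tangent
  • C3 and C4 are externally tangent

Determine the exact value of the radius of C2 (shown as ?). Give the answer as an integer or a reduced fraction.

4

1. [ext C1·C2]  r_C2² + 23r_C2 − 108 = 0  ⇒  r_C2 = 4 (r>0 drops 1)
2. [ext C2·C3]  r_C2² + (2/3)r_C2 − 56/3 = 0  ⇒  r_C2 = 4 (r>0 drops 1)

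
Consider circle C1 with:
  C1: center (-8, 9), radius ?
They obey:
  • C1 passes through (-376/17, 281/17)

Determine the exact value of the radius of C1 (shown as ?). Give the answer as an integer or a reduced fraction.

16

1. [C1∋P]  r_C1² − 256 = 0  ⇒  r_C1 = 16 (r>0 drops 1)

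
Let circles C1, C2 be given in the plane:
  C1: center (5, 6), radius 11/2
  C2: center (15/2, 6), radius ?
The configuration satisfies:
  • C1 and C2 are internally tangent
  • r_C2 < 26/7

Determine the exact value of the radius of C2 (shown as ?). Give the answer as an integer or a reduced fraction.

1. [int C1,C2]  r_C2² − 11r_C2 + 24 = 0  ⇒  r_C2 = 3 or 8
2. given r_C2 < 26/7: keep 3

3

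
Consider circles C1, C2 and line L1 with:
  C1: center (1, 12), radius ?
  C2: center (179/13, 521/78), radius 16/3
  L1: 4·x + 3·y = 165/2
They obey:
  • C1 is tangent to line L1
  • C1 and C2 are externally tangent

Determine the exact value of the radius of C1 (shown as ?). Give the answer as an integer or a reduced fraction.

1. [C1‖L1]  r_C1² − 289/4 = 0  ⇒  r_C1 = 17/2 (r>0 drops 1)
2. [ext C1·C2]  r_C1² + (32/3)r_C1 − 1955/12 = 0  ⇒  r_C1 = 17/2 (r>0 drops 1)

17/2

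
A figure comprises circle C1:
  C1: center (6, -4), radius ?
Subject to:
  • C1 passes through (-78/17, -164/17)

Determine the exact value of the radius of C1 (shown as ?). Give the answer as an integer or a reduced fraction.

12

1. [C1∋P]  r_C1² − 144 = 0  ⇒  r_C1 = 12 (r>0 drops 1)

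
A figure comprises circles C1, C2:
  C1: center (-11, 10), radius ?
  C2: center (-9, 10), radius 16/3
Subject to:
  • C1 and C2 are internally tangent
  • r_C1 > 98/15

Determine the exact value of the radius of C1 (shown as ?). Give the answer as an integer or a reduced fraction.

22/3

1. [int C1,C2]  r_C1² − (32/3)r_C1 + 220/9 = 0  ⇒  r_C1 = 10/3 or 22/3
2. given r_C1 > 98/15: keep 22/3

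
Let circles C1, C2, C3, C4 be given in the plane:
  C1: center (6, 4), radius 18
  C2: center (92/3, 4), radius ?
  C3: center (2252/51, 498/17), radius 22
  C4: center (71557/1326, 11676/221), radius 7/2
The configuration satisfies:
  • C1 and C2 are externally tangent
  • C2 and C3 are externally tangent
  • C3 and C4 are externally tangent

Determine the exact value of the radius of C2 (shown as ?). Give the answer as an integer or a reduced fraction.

20/3

1. [ext C1·C2]  r_C2² + 36r_C2 − 2560/9 = 0  ⇒  r_C2 = 20/3 (r>0 drops 1)
2. [ext C2·C3]  r_C2² + 44r_C2 − 3040/9 = 0  ⇒  r_C2 = 20/3 (r>0 drops 1)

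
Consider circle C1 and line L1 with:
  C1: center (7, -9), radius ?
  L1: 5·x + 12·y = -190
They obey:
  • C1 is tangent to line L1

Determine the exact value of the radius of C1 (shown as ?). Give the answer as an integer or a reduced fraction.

9

1. [C1‖L1]  r_C1² − 81 = 0  ⇒  r_C1 = 9 (r>0 drops 1)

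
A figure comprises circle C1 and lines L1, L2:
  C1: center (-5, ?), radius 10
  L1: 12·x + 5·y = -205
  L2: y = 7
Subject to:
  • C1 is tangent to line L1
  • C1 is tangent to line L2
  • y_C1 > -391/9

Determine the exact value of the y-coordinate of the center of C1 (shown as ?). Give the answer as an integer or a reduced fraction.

1. [C1‖L1]  y_C1² + 58y_C1 + 165 = 0  ⇒  y_C1 = -55 or -3
2. [C1‖L2]  y_C1² − 14y_C1 − 51 = 0  ⇒  y_C1 = -3 or 17

-3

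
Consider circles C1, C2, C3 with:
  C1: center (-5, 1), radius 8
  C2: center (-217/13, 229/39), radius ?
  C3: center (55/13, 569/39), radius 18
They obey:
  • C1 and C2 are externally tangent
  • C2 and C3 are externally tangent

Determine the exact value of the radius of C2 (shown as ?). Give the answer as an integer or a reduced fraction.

1. [ext C1·C2]  r_C2² + 16r_C2 − 868/9 = 0  ⇒  r_C2 = 14/3 (r>0 drops 1)
2. [ext C2·C3]  r_C2² + 36r_C2 − 1708/9 = 0  ⇒  r_C2 = 14/3 (r>0 drops 1)

14/3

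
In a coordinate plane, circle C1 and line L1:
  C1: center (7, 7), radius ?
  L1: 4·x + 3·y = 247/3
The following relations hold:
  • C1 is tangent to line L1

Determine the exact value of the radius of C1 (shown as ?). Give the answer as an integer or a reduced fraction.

20/3

1. [C1‖L1]  r_C1² − 400/9 = 0  ⇒  r_C1 = 20/3 (r>0 drops 1)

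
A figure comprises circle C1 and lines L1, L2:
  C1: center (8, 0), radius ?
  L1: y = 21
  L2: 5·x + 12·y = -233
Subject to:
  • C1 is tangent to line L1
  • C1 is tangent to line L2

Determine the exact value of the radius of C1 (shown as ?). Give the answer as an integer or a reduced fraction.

1. [C1‖L1]  r_C1² − 441 = 0  ⇒  r_C1 = 21 (r>0 drops 1)
2. [C1‖L2]  r_C1² − 441 = 0  ⇒  r_C1 = 21 (r>0 drops 1)

21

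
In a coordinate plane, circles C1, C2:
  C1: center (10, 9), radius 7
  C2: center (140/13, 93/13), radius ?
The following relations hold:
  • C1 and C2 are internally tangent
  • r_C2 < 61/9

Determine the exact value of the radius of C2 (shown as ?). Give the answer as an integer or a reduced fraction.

5

1. [int C1,C2]  r_C2² − 14r_C2 + 45 = 0  ⇒  r_C2 = 5 or 9
2. given r_C2 < 61/9: keep 5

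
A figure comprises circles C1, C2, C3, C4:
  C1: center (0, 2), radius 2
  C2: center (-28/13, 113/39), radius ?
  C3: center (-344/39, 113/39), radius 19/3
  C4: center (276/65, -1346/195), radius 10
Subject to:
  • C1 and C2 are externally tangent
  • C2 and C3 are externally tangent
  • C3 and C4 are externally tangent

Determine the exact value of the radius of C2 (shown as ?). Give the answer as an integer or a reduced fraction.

1/3

1. [ext C1·C2]  r_C2² + 4r_C2 − 13/9 = 0  ⇒  r_C2 = 1/3 (r>0 drops 1)
2. [ext C2·C3]  r_C2² + (38/3)r_C2 − 13/3 = 0  ⇒  r_C2 = 1/3 (r>0 drops 1)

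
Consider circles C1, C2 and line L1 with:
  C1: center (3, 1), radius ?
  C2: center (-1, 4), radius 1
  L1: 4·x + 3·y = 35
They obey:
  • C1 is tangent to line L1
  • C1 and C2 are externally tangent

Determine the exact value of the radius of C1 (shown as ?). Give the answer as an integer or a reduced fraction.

4

1. [C1‖L1]  r_C1² − 16 = 0  ⇒  r_C1 = 4 (r>0 drops 1)
2. [ext C1·C2]  r_C1² + 2r_C1 − 24 = 0  ⇒  r_C1 = 4 (r>0 drops 1)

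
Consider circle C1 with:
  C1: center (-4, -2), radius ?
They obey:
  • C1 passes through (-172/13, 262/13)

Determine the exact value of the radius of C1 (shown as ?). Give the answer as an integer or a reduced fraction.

24

1. [C1∋P]  r_C1² − 576 = 0  ⇒  r_C1 = 24 (r>0 drops 1)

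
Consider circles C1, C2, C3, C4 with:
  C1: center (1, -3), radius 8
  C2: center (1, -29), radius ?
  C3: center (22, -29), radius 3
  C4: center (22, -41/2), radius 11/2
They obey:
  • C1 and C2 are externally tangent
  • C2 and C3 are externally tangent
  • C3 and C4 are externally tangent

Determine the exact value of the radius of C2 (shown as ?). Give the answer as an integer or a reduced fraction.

1. [ext C1·C2]  r_C2² + 16r_C2 − 612 = 0  ⇒  r_C2 = 18 (r>0 drops 1)
2. [ext C2·C3]  r_C2² + 6r_C2 − 432 = 0  ⇒  r_C2 = 18 (r>0 drops 1)

18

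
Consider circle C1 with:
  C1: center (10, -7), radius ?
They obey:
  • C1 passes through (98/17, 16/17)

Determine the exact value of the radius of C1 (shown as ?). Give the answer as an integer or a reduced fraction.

1. [C1∋P]  r_C1² − 81 = 0  ⇒  r_C1 = 9 (r>0 drops 1)

9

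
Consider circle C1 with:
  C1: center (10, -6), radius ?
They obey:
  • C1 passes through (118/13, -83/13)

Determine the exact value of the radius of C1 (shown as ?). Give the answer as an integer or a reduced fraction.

1. [C1∋P]  r_C1² − 1 = 0  ⇒  r_C1 = 1 (r>0 drops 1)

1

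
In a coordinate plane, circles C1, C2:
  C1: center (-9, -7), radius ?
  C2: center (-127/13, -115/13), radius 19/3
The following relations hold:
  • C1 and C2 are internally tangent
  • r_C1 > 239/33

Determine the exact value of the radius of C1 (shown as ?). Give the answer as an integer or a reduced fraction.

1. [int C1,C2]  r_C1² − (38/3)r_C1 + 325/9 = 0  ⇒  r_C1 = 13/3 or 25/3
2. given r_C1 > 239/33: keep 25/3

25/3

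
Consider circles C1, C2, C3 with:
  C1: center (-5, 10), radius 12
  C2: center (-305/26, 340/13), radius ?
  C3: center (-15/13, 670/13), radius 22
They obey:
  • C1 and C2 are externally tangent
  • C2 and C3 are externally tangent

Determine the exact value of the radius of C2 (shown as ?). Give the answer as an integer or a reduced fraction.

1. [ext C1·C2]  r_C2² + 24r_C2 − 649/4 = 0  ⇒  r_C2 = 11/2 (r>0 drops 1)
2. [ext C2·C3]  r_C2² + 44r_C2 − 1089/4 = 0  ⇒  r_C2 = 11/2 (r>0 drops 1)

11/2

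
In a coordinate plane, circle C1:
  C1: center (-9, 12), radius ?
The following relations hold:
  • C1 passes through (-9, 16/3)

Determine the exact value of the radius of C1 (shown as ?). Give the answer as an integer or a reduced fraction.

1. [C1∋P]  r_C1² − 400/9 = 0  ⇒  r_C1 = 20/3 (r>0 drops 1)

20/3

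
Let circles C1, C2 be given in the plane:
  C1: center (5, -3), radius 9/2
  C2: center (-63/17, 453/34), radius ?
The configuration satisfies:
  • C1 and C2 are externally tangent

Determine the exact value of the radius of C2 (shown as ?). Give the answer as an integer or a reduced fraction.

1. [ext C1·C2]  r_C2² + 9r_C2 − 322 = 0  ⇒  r_C2 = 14 (r>0 drops 1)

14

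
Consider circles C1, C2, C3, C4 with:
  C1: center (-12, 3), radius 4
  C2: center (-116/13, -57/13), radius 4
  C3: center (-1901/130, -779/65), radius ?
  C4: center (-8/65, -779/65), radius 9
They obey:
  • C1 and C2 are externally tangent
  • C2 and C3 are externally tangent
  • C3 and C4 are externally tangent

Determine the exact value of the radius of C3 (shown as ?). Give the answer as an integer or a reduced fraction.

11/2

1. [ext C2·C3]  r_C3² + 8r_C3 − 297/4 = 0  ⇒  r_C3 = 11/2 (r>0 drops 1)
2. [ext C3·C4]  r_C3² + 18r_C3 − 517/4 = 0  ⇒  r_C3 = 11/2 (r>0 drops 1)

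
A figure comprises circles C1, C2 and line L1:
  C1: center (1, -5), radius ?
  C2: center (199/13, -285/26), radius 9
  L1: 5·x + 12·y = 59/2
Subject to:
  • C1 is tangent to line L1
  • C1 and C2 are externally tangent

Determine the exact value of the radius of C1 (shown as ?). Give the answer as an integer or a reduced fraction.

13/2

1. [C1‖L1]  r_C1² − 169/4 = 0  ⇒  r_C1 = 13/2 (r>0 drops 1)
2. [ext C1·C2]  r_C1² + 18r_C1 − 637/4 = 0  ⇒  r_C1 = 13/2 (r>0 drops 1)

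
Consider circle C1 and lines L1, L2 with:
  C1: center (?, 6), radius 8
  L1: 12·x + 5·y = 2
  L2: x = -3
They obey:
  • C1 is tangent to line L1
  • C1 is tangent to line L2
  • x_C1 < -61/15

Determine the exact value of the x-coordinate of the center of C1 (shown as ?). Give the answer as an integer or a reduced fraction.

1. [C1‖L1]  x_C1² + (14/3)x_C1 − 209/3 = 0  ⇒  x_C1 = -11 or 19/3
2. [C1‖L2]  x_C1² + 6x_C1 − 55 = 0  ⇒  x_C1 = -11 or 5

-11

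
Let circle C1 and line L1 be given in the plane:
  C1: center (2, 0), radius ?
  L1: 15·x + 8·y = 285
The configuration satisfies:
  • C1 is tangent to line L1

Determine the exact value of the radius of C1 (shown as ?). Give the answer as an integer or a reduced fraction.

15

1. [C1‖L1]  r_C1² − 225 = 0  ⇒  r_C1 = 15 (r>0 drops 1)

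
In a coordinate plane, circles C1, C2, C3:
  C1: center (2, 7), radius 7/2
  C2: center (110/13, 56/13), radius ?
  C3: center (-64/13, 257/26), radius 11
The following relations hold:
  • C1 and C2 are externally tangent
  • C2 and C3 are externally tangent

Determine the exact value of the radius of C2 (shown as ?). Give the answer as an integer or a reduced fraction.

7/2

1. [ext C1·C2]  r_C2² + 7r_C2 − 147/4 = 0  ⇒  r_C2 = 7/2 (r>0 drops 1)
2. [ext C2·C3]  r_C2² + 22r_C2 − 357/4 = 0  ⇒  r_C2 = 7/2 (r>0 drops 1)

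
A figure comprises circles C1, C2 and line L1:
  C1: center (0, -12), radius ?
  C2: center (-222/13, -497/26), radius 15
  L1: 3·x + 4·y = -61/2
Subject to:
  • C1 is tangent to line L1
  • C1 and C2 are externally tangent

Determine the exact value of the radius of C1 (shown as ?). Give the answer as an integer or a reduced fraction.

7/2

1. [C1‖L1]  r_C1² − 49/4 = 0  ⇒  r_C1 = 7/2 (r>0 drops 1)
2. [ext C1·C2]  r_C1² + 30r_C1 − 469/4 = 0  ⇒  r_C1 = 7/2 (r>0 drops 1)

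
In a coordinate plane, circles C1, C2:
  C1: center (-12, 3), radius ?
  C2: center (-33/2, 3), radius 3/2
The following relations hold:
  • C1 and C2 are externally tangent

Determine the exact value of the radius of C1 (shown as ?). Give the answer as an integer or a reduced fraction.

1. [ext C1·C2]  r_C1² + 3r_C1 − 18 = 0  ⇒  r_C1 = 3 (r>0 drops 1)

3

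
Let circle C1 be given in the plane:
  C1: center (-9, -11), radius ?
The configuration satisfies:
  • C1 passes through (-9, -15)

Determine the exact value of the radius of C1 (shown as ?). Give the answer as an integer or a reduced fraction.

1. [C1∋P]  r_C1² − 16 = 0  ⇒  r_C1 = 4 (r>0 drops 1)

4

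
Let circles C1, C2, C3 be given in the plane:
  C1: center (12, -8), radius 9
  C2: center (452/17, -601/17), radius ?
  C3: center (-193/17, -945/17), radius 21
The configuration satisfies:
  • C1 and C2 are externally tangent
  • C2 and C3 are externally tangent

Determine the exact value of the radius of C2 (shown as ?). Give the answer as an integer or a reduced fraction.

1. [ext C1·C2]  r_C2² + 18r_C2 − 880 = 0  ⇒  r_C2 = 22 (r>0 drops 1)
2. [ext C2·C3]  r_C2² + 42r_C2 − 1408 = 0  ⇒  r_C2 = 22 (r>0 drops 1)

22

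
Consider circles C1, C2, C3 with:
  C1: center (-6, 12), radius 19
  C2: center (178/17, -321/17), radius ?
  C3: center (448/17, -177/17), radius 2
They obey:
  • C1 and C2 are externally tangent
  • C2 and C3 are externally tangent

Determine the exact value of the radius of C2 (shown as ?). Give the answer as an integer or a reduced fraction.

1. [ext C1·C2]  r_C2² + 38r_C2 − 864 = 0  ⇒  r_C2 = 16 (r>0 drops 1)
2. [ext C2·C3]  r_C2² + 4r_C2 − 320 = 0  ⇒  r_C2 = 16 (r>0 drops 1)

16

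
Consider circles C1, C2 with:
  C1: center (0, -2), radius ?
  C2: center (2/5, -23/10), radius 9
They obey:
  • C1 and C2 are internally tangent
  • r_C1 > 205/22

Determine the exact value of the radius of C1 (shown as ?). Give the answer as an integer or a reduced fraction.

1. [int C1,C2]  r_C1² − 18r_C1 + 323/4 = 0  ⇒  r_C1 = 17/2 or 19/2
2. given r_C1 > 205/22: keep 19/2

19/2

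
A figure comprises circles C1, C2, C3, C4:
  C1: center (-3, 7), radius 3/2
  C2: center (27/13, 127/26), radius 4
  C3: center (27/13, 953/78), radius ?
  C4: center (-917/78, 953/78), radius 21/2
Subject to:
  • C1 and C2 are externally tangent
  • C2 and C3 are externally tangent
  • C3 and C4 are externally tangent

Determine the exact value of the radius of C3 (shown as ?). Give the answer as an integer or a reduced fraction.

10/3

1. [ext C2·C3]  r_C3² + 8r_C3 − 340/9 = 0  ⇒  r_C3 = 10/3 (r>0 drops 1)
2. [ext C3·C4]  r_C3² + 21r_C3 − 730/9 = 0  ⇒  r_C3 = 10/3 (r>0 drops 1)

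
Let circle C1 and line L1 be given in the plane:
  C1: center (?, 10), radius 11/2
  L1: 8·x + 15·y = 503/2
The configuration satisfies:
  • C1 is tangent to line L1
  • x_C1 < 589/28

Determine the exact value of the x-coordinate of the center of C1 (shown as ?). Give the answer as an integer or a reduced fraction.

1. [C1‖L1]  x_C1² − (203/8)x_C1 + 195/8 = 0  ⇒  x_C1 = 1 or 195/8
2. given x_C1 < 589/28: keep 1

1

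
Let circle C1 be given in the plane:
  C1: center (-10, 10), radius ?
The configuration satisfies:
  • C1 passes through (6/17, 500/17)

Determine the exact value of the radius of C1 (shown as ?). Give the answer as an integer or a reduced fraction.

22

1. [C1∋P]  r_C1² − 484 = 0  ⇒  r_C1 = 22 (r>0 drops 1)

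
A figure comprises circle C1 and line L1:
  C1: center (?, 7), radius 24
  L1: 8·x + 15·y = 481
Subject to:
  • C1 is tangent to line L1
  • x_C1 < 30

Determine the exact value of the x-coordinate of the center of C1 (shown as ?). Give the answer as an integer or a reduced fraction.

-4

1. [C1‖L1]  x_C1² − 94x_C1 − 392 = 0  ⇒  x_C1 = -4 or 98
2. given x_C1 < 30: keep -4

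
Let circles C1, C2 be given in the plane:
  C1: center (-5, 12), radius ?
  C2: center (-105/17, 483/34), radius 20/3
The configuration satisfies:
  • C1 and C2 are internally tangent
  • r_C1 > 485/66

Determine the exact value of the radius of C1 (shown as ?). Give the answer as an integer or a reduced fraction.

55/6

1. [int C1,C2]  r_C1² − (40/3)r_C1 + 1375/36 = 0  ⇒  r_C1 = 25/6 or 55/6
2. given r_C1 > 485/66: keep 55/6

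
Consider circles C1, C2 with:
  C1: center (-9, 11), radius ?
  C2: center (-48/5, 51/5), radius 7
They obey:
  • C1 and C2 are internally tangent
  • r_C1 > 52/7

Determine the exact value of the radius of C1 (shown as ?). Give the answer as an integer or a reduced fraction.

1. [int C1,C2]  r_C1² − 14r_C1 + 48 = 0  ⇒  r_C1 = 6 or 8
2. given r_C1 > 52/7: keep 8

8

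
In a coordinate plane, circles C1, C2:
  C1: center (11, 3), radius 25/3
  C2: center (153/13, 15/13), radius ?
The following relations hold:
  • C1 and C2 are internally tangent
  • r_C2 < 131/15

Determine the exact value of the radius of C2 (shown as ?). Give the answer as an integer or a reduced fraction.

1. [int C1,C2]  r_C2² − (50/3)r_C2 + 589/9 = 0  ⇒  r_C2 = 19/3 or 31/3
2. given r_C2 < 131/15: keep 19/3

19/3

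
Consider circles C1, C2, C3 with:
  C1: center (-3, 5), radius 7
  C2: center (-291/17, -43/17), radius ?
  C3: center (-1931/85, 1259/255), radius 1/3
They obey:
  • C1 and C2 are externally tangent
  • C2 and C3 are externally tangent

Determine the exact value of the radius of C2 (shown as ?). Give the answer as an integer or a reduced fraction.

1. [ext C1·C2]  r_C2² + 14r_C2 − 207 = 0  ⇒  r_C2 = 9 (r>0 drops 1)
2. [ext C2·C3]  r_C2² + (2/3)r_C2 − 87 = 0  ⇒  r_C2 = 9 (r>0 drops 1)

9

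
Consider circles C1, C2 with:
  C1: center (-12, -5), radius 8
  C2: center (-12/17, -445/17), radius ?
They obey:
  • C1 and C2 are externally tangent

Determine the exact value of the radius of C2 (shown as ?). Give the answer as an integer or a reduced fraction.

16

1. [ext C1·C2]  r_C2² + 16r_C2 − 512 = 0  ⇒  r_C2 = 16 (r>0 drops 1)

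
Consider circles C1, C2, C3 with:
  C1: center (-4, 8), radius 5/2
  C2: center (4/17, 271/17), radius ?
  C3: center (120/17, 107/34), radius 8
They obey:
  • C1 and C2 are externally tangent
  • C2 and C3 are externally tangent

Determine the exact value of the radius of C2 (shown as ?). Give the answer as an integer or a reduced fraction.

1. [ext C1·C2]  r_C2² + 5r_C2 − 299/4 = 0  ⇒  r_C2 = 13/2 (r>0 drops 1)
2. [ext C2·C3]  r_C2² + 16r_C2 − 585/4 = 0  ⇒  r_C2 = 13/2 (r>0 drops 1)

13/2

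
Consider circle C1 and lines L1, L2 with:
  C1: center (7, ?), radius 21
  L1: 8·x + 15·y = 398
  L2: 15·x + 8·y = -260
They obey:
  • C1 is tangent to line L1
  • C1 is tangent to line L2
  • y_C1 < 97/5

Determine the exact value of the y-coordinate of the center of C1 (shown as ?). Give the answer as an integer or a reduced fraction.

-1

1. [C1‖L1]  y_C1² − (228/5)y_C1 − 233/5 = 0  ⇒  y_C1 = -1 or 233/5
2. [C1‖L2]  y_C1² + (365/4)y_C1 + 361/4 = 0  ⇒  y_C1 = -361/4 or -1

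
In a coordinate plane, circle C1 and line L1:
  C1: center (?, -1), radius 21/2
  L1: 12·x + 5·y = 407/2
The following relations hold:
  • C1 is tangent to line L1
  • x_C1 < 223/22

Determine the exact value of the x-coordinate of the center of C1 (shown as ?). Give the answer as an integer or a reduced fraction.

1. [C1‖L1]  x_C1² − (139/4)x_C1 + 345/2 = 0  ⇒  x_C1 = 6 or 115/4
2. given x_C1 < 223/22: keep 6

6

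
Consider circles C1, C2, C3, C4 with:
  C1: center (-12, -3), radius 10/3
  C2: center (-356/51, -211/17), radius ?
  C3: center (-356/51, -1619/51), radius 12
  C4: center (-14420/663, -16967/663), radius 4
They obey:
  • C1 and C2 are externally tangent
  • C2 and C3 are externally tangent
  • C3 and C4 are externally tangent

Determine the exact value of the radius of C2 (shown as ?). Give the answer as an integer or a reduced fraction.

22/3

1. [ext C1·C2]  r_C2² + (20/3)r_C2 − 308/3 = 0  ⇒  r_C2 = 22/3 (r>0 drops 1)
2. [ext C2·C3]  r_C2² + 24r_C2 − 2068/9 = 0  ⇒  r_C2 = 22/3 (r>0 drops 1)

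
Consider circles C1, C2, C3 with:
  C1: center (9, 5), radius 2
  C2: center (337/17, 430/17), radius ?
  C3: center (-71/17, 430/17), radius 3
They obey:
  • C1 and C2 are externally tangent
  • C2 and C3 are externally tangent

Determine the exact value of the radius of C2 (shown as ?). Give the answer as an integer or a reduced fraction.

1. [ext C1·C2]  r_C2² + 4r_C2 − 525 = 0  ⇒  r_C2 = 21 (r>0 drops 1)
2. [ext C2·C3]  r_C2² + 6r_C2 − 567 = 0  ⇒  r_C2 = 21 (r>0 drops 1)

21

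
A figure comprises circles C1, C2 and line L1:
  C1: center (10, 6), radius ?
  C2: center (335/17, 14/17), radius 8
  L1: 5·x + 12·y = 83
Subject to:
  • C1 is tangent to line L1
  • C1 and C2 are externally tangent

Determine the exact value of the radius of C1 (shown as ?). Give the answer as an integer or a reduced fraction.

1. [C1‖L1]  r_C1² − 9 = 0  ⇒  r_C1 = 3 (r>0 drops 1)
2. [ext C1·C2]  r_C1² + 16r_C1 − 57 = 0  ⇒  r_C1 = 3 (r>0 drops 1)

3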